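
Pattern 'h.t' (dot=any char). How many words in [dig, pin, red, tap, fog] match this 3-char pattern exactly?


Pattern 'h.t' means: starts with 'h', any single char, ends with 't'.
Checking each word (must be exactly 3 chars):
  'dig' (len=3): no
  'pin' (len=3): no
  'red' (len=3): no
  'tap' (len=3): no
  'fog' (len=3): no
Matching words: []
Total: 0

0


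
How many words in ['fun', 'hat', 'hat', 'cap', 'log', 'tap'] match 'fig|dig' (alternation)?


Alternation 'fig|dig' matches either 'fig' or 'dig'.
Checking each word:
  'fun' -> no
  'hat' -> no
  'hat' -> no
  'cap' -> no
  'log' -> no
  'tap' -> no
Matches: []
Count: 0

0


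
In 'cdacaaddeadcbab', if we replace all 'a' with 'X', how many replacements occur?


re.sub('a', 'X', text) replaces every occurrence of 'a' with 'X'.
Text: 'cdacaaddeadcbab'
Scanning for 'a':
  pos 2: 'a' -> replacement #1
  pos 4: 'a' -> replacement #2
  pos 5: 'a' -> replacement #3
  pos 9: 'a' -> replacement #4
  pos 13: 'a' -> replacement #5
Total replacements: 5

5


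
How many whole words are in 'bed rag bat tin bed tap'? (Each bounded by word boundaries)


Word boundaries (\b) mark the start/end of each word.
Text: 'bed rag bat tin bed tap'
Splitting by whitespace:
  Word 1: 'bed'
  Word 2: 'rag'
  Word 3: 'bat'
  Word 4: 'tin'
  Word 5: 'bed'
  Word 6: 'tap'
Total whole words: 6

6


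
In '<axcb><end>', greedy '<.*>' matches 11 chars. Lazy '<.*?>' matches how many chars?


Greedy '<.*>' tries to match as MUCH as possible.
Lazy '<.*?>' tries to match as LITTLE as possible.

String: '<axcb><end>'
Greedy '<.*>' starts at first '<' and extends to the LAST '>': '<axcb><end>' (11 chars)
Lazy '<.*?>' starts at first '<' and stops at the FIRST '>': '<axcb>' (6 chars)

6


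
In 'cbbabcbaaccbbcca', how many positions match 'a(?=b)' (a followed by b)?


Lookahead 'a(?=b)' matches 'a' only when followed by 'b'.
String: 'cbbabcbaaccbbcca'
Checking each position where char is 'a':
  pos 3: 'a' -> MATCH (next='b')
  pos 7: 'a' -> no (next='a')
  pos 8: 'a' -> no (next='c')
Matching positions: [3]
Count: 1

1


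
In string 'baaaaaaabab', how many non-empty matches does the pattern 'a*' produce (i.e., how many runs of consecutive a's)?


Pattern 'a*' matches zero or more a's. We want non-empty runs of consecutive a's.
String: 'baaaaaaabab'
Walking through the string to find runs of a's:
  Run 1: positions 1-7 -> 'aaaaaaa'
  Run 2: positions 9-9 -> 'a'
Non-empty runs found: ['aaaaaaa', 'a']
Count: 2

2


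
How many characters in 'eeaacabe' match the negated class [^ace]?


Negated class [^ace] matches any char NOT in {a, c, e}
Scanning 'eeaacabe':
  pos 0: 'e' -> no (excluded)
  pos 1: 'e' -> no (excluded)
  pos 2: 'a' -> no (excluded)
  pos 3: 'a' -> no (excluded)
  pos 4: 'c' -> no (excluded)
  pos 5: 'a' -> no (excluded)
  pos 6: 'b' -> MATCH
  pos 7: 'e' -> no (excluded)
Total matches: 1

1


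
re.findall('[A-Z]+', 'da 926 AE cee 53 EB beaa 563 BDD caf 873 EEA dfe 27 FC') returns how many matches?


Pattern '[A-Z]+' finds one or more uppercase letters.
Text: 'da 926 AE cee 53 EB beaa 563 BDD caf 873 EEA dfe 27 FC'
Scanning for matches:
  Match 1: 'AE'
  Match 2: 'EB'
  Match 3: 'BDD'
  Match 4: 'EEA'
  Match 5: 'FC'
Total matches: 5

5


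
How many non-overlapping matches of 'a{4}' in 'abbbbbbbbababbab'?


Pattern 'a{4}' matches exactly 4 consecutive a's (greedy, non-overlapping).
String: 'abbbbbbbbababbab'
Scanning for runs of a's:
  Run at pos 0: 'a' (length 1) -> 0 match(es)
  Run at pos 9: 'a' (length 1) -> 0 match(es)
  Run at pos 11: 'a' (length 1) -> 0 match(es)
  Run at pos 14: 'a' (length 1) -> 0 match(es)
Matches found: []
Total: 0

0


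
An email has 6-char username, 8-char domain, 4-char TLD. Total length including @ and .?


An email address has format: username@domain.tld
Username length: 6
'@' character: 1
Domain length: 8
'.' character: 1
TLD length: 4
Total = 6 + 1 + 8 + 1 + 4 = 20

20


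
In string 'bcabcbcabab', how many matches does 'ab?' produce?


Pattern 'ab?' matches 'a' optionally followed by 'b'.
String: 'bcabcbcabab'
Scanning left to right for 'a' then checking next char:
  Match 1: 'ab' (a followed by b)
  Match 2: 'ab' (a followed by b)
  Match 3: 'ab' (a followed by b)
Total matches: 3

3


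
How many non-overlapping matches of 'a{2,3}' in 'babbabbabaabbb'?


Pattern 'a{2,3}' matches between 2 and 3 consecutive a's (greedy).
String: 'babbabbabaabbb'
Finding runs of a's and applying greedy matching:
  Run at pos 1: 'a' (length 1)
  Run at pos 4: 'a' (length 1)
  Run at pos 7: 'a' (length 1)
  Run at pos 9: 'aa' (length 2)
Matches: ['aa']
Count: 1

1


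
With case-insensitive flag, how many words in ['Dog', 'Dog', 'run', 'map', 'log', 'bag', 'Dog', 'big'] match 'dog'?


Case-insensitive matching: compare each word's lowercase form to 'dog'.
  'Dog' -> lower='dog' -> MATCH
  'Dog' -> lower='dog' -> MATCH
  'run' -> lower='run' -> no
  'map' -> lower='map' -> no
  'log' -> lower='log' -> no
  'bag' -> lower='bag' -> no
  'Dog' -> lower='dog' -> MATCH
  'big' -> lower='big' -> no
Matches: ['Dog', 'Dog', 'Dog']
Count: 3

3


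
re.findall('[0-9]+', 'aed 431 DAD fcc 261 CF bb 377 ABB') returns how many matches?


Pattern '[0-9]+' finds one or more digits.
Text: 'aed 431 DAD fcc 261 CF bb 377 ABB'
Scanning for matches:
  Match 1: '431'
  Match 2: '261'
  Match 3: '377'
Total matches: 3

3


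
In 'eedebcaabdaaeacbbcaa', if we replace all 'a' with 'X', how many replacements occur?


re.sub('a', 'X', text) replaces every occurrence of 'a' with 'X'.
Text: 'eedebcaabdaaeacbbcaa'
Scanning for 'a':
  pos 6: 'a' -> replacement #1
  pos 7: 'a' -> replacement #2
  pos 10: 'a' -> replacement #3
  pos 11: 'a' -> replacement #4
  pos 13: 'a' -> replacement #5
  pos 18: 'a' -> replacement #6
  pos 19: 'a' -> replacement #7
Total replacements: 7

7


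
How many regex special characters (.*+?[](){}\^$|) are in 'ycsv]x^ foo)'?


Regex special characters are: . * + ? [ ] ( ) { } \ ^ $ |
Scanning 'ycsv]x^ foo)':
  pos 4: ']' -> SPECIAL
  pos 6: '^' -> SPECIAL
  pos 11: ')' -> SPECIAL
Special chars found: [']', '^', ')']
Total: 3

3


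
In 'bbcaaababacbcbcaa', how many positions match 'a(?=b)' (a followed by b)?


Lookahead 'a(?=b)' matches 'a' only when followed by 'b'.
String: 'bbcaaababacbcbcaa'
Checking each position where char is 'a':
  pos 3: 'a' -> no (next='a')
  pos 4: 'a' -> no (next='a')
  pos 5: 'a' -> MATCH (next='b')
  pos 7: 'a' -> MATCH (next='b')
  pos 9: 'a' -> no (next='c')
  pos 15: 'a' -> no (next='a')
Matching positions: [5, 7]
Count: 2

2


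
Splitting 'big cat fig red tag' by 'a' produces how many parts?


Splitting by 'a' breaks the string at each occurrence of the separator.
Text: 'big cat fig red tag'
Parts after split:
  Part 1: 'big c'
  Part 2: 't fig red t'
  Part 3: 'g'
Total parts: 3

3


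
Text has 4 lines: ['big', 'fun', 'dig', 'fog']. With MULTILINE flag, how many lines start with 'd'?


With MULTILINE flag, ^ matches the start of each line.
Lines: ['big', 'fun', 'dig', 'fog']
Checking which lines start with 'd':
  Line 1: 'big' -> no
  Line 2: 'fun' -> no
  Line 3: 'dig' -> MATCH
  Line 4: 'fog' -> no
Matching lines: ['dig']
Count: 1

1


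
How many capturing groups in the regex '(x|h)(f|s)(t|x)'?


To count capturing groups, count each '(' that starts a group.
Pattern: '(x|h)(f|s)(t|x)'
Walking through the pattern:
  Position 0: '(' -> group #1
  Position 5: '(' -> group #2
  Position 10: '(' -> group #3
Total capturing groups: 3

3


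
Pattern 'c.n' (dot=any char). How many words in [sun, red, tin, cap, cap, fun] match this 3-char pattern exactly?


Pattern 'c.n' means: starts with 'c', any single char, ends with 'n'.
Checking each word (must be exactly 3 chars):
  'sun' (len=3): no
  'red' (len=3): no
  'tin' (len=3): no
  'cap' (len=3): no
  'cap' (len=3): no
  'fun' (len=3): no
Matching words: []
Total: 0

0


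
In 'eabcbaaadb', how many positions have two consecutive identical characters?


Looking for consecutive identical characters in 'eabcbaaadb':
  pos 0-1: 'e' vs 'a' -> different
  pos 1-2: 'a' vs 'b' -> different
  pos 2-3: 'b' vs 'c' -> different
  pos 3-4: 'c' vs 'b' -> different
  pos 4-5: 'b' vs 'a' -> different
  pos 5-6: 'a' vs 'a' -> MATCH ('aa')
  pos 6-7: 'a' vs 'a' -> MATCH ('aa')
  pos 7-8: 'a' vs 'd' -> different
  pos 8-9: 'd' vs 'b' -> different
Consecutive identical pairs: ['aa', 'aa']
Count: 2

2


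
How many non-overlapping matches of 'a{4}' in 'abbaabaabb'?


Pattern 'a{4}' matches exactly 4 consecutive a's (greedy, non-overlapping).
String: 'abbaabaabb'
Scanning for runs of a's:
  Run at pos 0: 'a' (length 1) -> 0 match(es)
  Run at pos 3: 'aa' (length 2) -> 0 match(es)
  Run at pos 6: 'aa' (length 2) -> 0 match(es)
Matches found: []
Total: 0

0


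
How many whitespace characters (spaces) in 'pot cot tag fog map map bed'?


\s matches whitespace characters (spaces, tabs, etc.).
Text: 'pot cot tag fog map map bed'
This text has 7 words separated by spaces.
Number of spaces = number of words - 1 = 7 - 1 = 6

6


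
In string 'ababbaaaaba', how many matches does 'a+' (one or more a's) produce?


Pattern 'a+' matches one or more consecutive a's.
String: 'ababbaaaaba'
Scanning for runs of a:
  Match 1: 'a' (length 1)
  Match 2: 'a' (length 1)
  Match 3: 'aaaa' (length 4)
  Match 4: 'a' (length 1)
Total matches: 4

4


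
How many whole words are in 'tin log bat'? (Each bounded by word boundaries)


Word boundaries (\b) mark the start/end of each word.
Text: 'tin log bat'
Splitting by whitespace:
  Word 1: 'tin'
  Word 2: 'log'
  Word 3: 'bat'
Total whole words: 3

3


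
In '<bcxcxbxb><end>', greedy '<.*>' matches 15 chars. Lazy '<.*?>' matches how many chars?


Greedy '<.*>' tries to match as MUCH as possible.
Lazy '<.*?>' tries to match as LITTLE as possible.

String: '<bcxcxbxb><end>'
Greedy '<.*>' starts at first '<' and extends to the LAST '>': '<bcxcxbxb><end>' (15 chars)
Lazy '<.*?>' starts at first '<' and stops at the FIRST '>': '<bcxcxbxb>' (10 chars)

10


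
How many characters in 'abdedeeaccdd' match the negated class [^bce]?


Negated class [^bce] matches any char NOT in {b, c, e}
Scanning 'abdedeeaccdd':
  pos 0: 'a' -> MATCH
  pos 1: 'b' -> no (excluded)
  pos 2: 'd' -> MATCH
  pos 3: 'e' -> no (excluded)
  pos 4: 'd' -> MATCH
  pos 5: 'e' -> no (excluded)
  pos 6: 'e' -> no (excluded)
  pos 7: 'a' -> MATCH
  pos 8: 'c' -> no (excluded)
  pos 9: 'c' -> no (excluded)
  pos 10: 'd' -> MATCH
  pos 11: 'd' -> MATCH
Total matches: 6

6


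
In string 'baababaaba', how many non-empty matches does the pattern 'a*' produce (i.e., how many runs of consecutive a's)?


Pattern 'a*' matches zero or more a's. We want non-empty runs of consecutive a's.
String: 'baababaaba'
Walking through the string to find runs of a's:
  Run 1: positions 1-2 -> 'aa'
  Run 2: positions 4-4 -> 'a'
  Run 3: positions 6-7 -> 'aa'
  Run 4: positions 9-9 -> 'a'
Non-empty runs found: ['aa', 'a', 'aa', 'a']
Count: 4

4


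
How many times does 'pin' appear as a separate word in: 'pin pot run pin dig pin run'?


Scanning each word for exact match 'pin':
  Word 1: 'pin' -> MATCH
  Word 2: 'pot' -> no
  Word 3: 'run' -> no
  Word 4: 'pin' -> MATCH
  Word 5: 'dig' -> no
  Word 6: 'pin' -> MATCH
  Word 7: 'run' -> no
Total matches: 3

3


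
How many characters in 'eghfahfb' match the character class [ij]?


Character class [ij] matches any of: {i, j}
Scanning string 'eghfahfb' character by character:
  pos 0: 'e' -> no
  pos 1: 'g' -> no
  pos 2: 'h' -> no
  pos 3: 'f' -> no
  pos 4: 'a' -> no
  pos 5: 'h' -> no
  pos 6: 'f' -> no
  pos 7: 'b' -> no
Total matches: 0

0


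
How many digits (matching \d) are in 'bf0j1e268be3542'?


\d matches any digit 0-9.
Scanning 'bf0j1e268be3542':
  pos 2: '0' -> DIGIT
  pos 4: '1' -> DIGIT
  pos 6: '2' -> DIGIT
  pos 7: '6' -> DIGIT
  pos 8: '8' -> DIGIT
  pos 11: '3' -> DIGIT
  pos 12: '5' -> DIGIT
  pos 13: '4' -> DIGIT
  pos 14: '2' -> DIGIT
Digits found: ['0', '1', '2', '6', '8', '3', '5', '4', '2']
Total: 9

9


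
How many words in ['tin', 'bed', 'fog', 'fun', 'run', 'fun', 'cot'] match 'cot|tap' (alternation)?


Alternation 'cot|tap' matches either 'cot' or 'tap'.
Checking each word:
  'tin' -> no
  'bed' -> no
  'fog' -> no
  'fun' -> no
  'run' -> no
  'fun' -> no
  'cot' -> MATCH
Matches: ['cot']
Count: 1

1


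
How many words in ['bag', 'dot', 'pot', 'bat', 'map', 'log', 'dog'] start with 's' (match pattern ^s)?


Pattern ^s anchors to start of word. Check which words begin with 's':
  'bag' -> no
  'dot' -> no
  'pot' -> no
  'bat' -> no
  'map' -> no
  'log' -> no
  'dog' -> no
Matching words: []
Count: 0

0


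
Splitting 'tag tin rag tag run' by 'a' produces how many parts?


Splitting by 'a' breaks the string at each occurrence of the separator.
Text: 'tag tin rag tag run'
Parts after split:
  Part 1: 't'
  Part 2: 'g tin r'
  Part 3: 'g t'
  Part 4: 'g run'
Total parts: 4

4


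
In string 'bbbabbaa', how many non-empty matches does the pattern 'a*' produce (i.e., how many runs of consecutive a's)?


Pattern 'a*' matches zero or more a's. We want non-empty runs of consecutive a's.
String: 'bbbabbaa'
Walking through the string to find runs of a's:
  Run 1: positions 3-3 -> 'a'
  Run 2: positions 6-7 -> 'aa'
Non-empty runs found: ['a', 'aa']
Count: 2

2


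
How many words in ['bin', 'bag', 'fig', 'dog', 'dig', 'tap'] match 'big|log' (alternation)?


Alternation 'big|log' matches either 'big' or 'log'.
Checking each word:
  'bin' -> no
  'bag' -> no
  'fig' -> no
  'dog' -> no
  'dig' -> no
  'tap' -> no
Matches: []
Count: 0

0


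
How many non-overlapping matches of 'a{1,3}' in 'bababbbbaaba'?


Pattern 'a{1,3}' matches between 1 and 3 consecutive a's (greedy).
String: 'bababbbbaaba'
Finding runs of a's and applying greedy matching:
  Run at pos 1: 'a' (length 1)
  Run at pos 3: 'a' (length 1)
  Run at pos 8: 'aa' (length 2)
  Run at pos 11: 'a' (length 1)
Matches: ['a', 'a', 'aa', 'a']
Count: 4

4


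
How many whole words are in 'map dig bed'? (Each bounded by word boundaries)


Word boundaries (\b) mark the start/end of each word.
Text: 'map dig bed'
Splitting by whitespace:
  Word 1: 'map'
  Word 2: 'dig'
  Word 3: 'bed'
Total whole words: 3

3


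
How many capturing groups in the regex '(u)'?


To count capturing groups, count each '(' that starts a group.
Pattern: '(u)'
Walking through the pattern:
  Position 0: '(' -> group #1
Total capturing groups: 1

1


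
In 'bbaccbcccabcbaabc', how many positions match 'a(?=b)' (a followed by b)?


Lookahead 'a(?=b)' matches 'a' only when followed by 'b'.
String: 'bbaccbcccabcbaabc'
Checking each position where char is 'a':
  pos 2: 'a' -> no (next='c')
  pos 9: 'a' -> MATCH (next='b')
  pos 13: 'a' -> no (next='a')
  pos 14: 'a' -> MATCH (next='b')
Matching positions: [9, 14]
Count: 2

2


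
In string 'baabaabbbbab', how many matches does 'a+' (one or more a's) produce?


Pattern 'a+' matches one or more consecutive a's.
String: 'baabaabbbbab'
Scanning for runs of a:
  Match 1: 'aa' (length 2)
  Match 2: 'aa' (length 2)
  Match 3: 'a' (length 1)
Total matches: 3

3


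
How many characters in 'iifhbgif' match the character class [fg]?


Character class [fg] matches any of: {f, g}
Scanning string 'iifhbgif' character by character:
  pos 0: 'i' -> no
  pos 1: 'i' -> no
  pos 2: 'f' -> MATCH
  pos 3: 'h' -> no
  pos 4: 'b' -> no
  pos 5: 'g' -> MATCH
  pos 6: 'i' -> no
  pos 7: 'f' -> MATCH
Total matches: 3

3


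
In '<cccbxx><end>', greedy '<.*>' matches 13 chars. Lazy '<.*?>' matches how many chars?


Greedy '<.*>' tries to match as MUCH as possible.
Lazy '<.*?>' tries to match as LITTLE as possible.

String: '<cccbxx><end>'
Greedy '<.*>' starts at first '<' and extends to the LAST '>': '<cccbxx><end>' (13 chars)
Lazy '<.*?>' starts at first '<' and stops at the FIRST '>': '<cccbxx>' (8 chars)

8


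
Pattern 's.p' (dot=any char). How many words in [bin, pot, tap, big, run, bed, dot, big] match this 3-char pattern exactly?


Pattern 's.p' means: starts with 's', any single char, ends with 'p'.
Checking each word (must be exactly 3 chars):
  'bin' (len=3): no
  'pot' (len=3): no
  'tap' (len=3): no
  'big' (len=3): no
  'run' (len=3): no
  'bed' (len=3): no
  'dot' (len=3): no
  'big' (len=3): no
Matching words: []
Total: 0

0


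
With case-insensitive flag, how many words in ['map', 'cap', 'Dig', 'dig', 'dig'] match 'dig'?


Case-insensitive matching: compare each word's lowercase form to 'dig'.
  'map' -> lower='map' -> no
  'cap' -> lower='cap' -> no
  'Dig' -> lower='dig' -> MATCH
  'dig' -> lower='dig' -> MATCH
  'dig' -> lower='dig' -> MATCH
Matches: ['Dig', 'dig', 'dig']
Count: 3

3


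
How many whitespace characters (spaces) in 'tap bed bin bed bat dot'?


\s matches whitespace characters (spaces, tabs, etc.).
Text: 'tap bed bin bed bat dot'
This text has 6 words separated by spaces.
Number of spaces = number of words - 1 = 6 - 1 = 5

5


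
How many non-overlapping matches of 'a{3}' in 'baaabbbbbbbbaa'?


Pattern 'a{3}' matches exactly 3 consecutive a's (greedy, non-overlapping).
String: 'baaabbbbbbbbaa'
Scanning for runs of a's:
  Run at pos 1: 'aaa' (length 3) -> 1 match(es)
  Run at pos 12: 'aa' (length 2) -> 0 match(es)
Matches found: ['aaa']
Total: 1

1


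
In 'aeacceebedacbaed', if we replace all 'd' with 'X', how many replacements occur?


re.sub('d', 'X', text) replaces every occurrence of 'd' with 'X'.
Text: 'aeacceebedacbaed'
Scanning for 'd':
  pos 9: 'd' -> replacement #1
  pos 15: 'd' -> replacement #2
Total replacements: 2

2


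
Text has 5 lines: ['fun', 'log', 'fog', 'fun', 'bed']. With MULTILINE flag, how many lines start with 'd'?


With MULTILINE flag, ^ matches the start of each line.
Lines: ['fun', 'log', 'fog', 'fun', 'bed']
Checking which lines start with 'd':
  Line 1: 'fun' -> no
  Line 2: 'log' -> no
  Line 3: 'fog' -> no
  Line 4: 'fun' -> no
  Line 5: 'bed' -> no
Matching lines: []
Count: 0

0


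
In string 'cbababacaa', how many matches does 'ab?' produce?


Pattern 'ab?' matches 'a' optionally followed by 'b'.
String: 'cbababacaa'
Scanning left to right for 'a' then checking next char:
  Match 1: 'ab' (a followed by b)
  Match 2: 'ab' (a followed by b)
  Match 3: 'a' (a not followed by b)
  Match 4: 'a' (a not followed by b)
  Match 5: 'a' (a not followed by b)
Total matches: 5

5


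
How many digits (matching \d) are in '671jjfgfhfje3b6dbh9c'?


\d matches any digit 0-9.
Scanning '671jjfgfhfje3b6dbh9c':
  pos 0: '6' -> DIGIT
  pos 1: '7' -> DIGIT
  pos 2: '1' -> DIGIT
  pos 12: '3' -> DIGIT
  pos 14: '6' -> DIGIT
  pos 18: '9' -> DIGIT
Digits found: ['6', '7', '1', '3', '6', '9']
Total: 6

6


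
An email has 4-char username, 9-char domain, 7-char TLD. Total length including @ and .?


An email address has format: username@domain.tld
Username length: 4
'@' character: 1
Domain length: 9
'.' character: 1
TLD length: 7
Total = 4 + 1 + 9 + 1 + 7 = 22

22


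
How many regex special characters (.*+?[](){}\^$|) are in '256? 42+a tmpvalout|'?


Regex special characters are: . * + ? [ ] ( ) { } \ ^ $ |
Scanning '256? 42+a tmpvalout|':
  pos 3: '?' -> SPECIAL
  pos 7: '+' -> SPECIAL
  pos 19: '|' -> SPECIAL
Special chars found: ['?', '+', '|']
Total: 3

3


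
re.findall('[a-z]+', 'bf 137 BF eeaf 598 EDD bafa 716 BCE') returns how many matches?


Pattern '[a-z]+' finds one or more lowercase letters.
Text: 'bf 137 BF eeaf 598 EDD bafa 716 BCE'
Scanning for matches:
  Match 1: 'bf'
  Match 2: 'eeaf'
  Match 3: 'bafa'
Total matches: 3

3


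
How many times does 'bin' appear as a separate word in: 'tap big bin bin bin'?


Scanning each word for exact match 'bin':
  Word 1: 'tap' -> no
  Word 2: 'big' -> no
  Word 3: 'bin' -> MATCH
  Word 4: 'bin' -> MATCH
  Word 5: 'bin' -> MATCH
Total matches: 3

3


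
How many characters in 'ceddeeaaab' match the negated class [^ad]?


Negated class [^ad] matches any char NOT in {a, d}
Scanning 'ceddeeaaab':
  pos 0: 'c' -> MATCH
  pos 1: 'e' -> MATCH
  pos 2: 'd' -> no (excluded)
  pos 3: 'd' -> no (excluded)
  pos 4: 'e' -> MATCH
  pos 5: 'e' -> MATCH
  pos 6: 'a' -> no (excluded)
  pos 7: 'a' -> no (excluded)
  pos 8: 'a' -> no (excluded)
  pos 9: 'b' -> MATCH
Total matches: 5

5


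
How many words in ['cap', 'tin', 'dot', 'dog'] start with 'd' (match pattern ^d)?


Pattern ^d anchors to start of word. Check which words begin with 'd':
  'cap' -> no
  'tin' -> no
  'dot' -> MATCH (starts with 'd')
  'dog' -> MATCH (starts with 'd')
Matching words: ['dot', 'dog']
Count: 2

2


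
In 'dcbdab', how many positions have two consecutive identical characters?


Looking for consecutive identical characters in 'dcbdab':
  pos 0-1: 'd' vs 'c' -> different
  pos 1-2: 'c' vs 'b' -> different
  pos 2-3: 'b' vs 'd' -> different
  pos 3-4: 'd' vs 'a' -> different
  pos 4-5: 'a' vs 'b' -> different
Consecutive identical pairs: []
Count: 0

0


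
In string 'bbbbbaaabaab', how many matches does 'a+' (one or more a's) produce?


Pattern 'a+' matches one or more consecutive a's.
String: 'bbbbbaaabaab'
Scanning for runs of a:
  Match 1: 'aaa' (length 3)
  Match 2: 'aa' (length 2)
Total matches: 2

2


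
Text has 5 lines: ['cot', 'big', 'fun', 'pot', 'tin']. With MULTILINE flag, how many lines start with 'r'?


With MULTILINE flag, ^ matches the start of each line.
Lines: ['cot', 'big', 'fun', 'pot', 'tin']
Checking which lines start with 'r':
  Line 1: 'cot' -> no
  Line 2: 'big' -> no
  Line 3: 'fun' -> no
  Line 4: 'pot' -> no
  Line 5: 'tin' -> no
Matching lines: []
Count: 0

0


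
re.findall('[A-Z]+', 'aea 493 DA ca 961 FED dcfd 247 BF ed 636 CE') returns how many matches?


Pattern '[A-Z]+' finds one or more uppercase letters.
Text: 'aea 493 DA ca 961 FED dcfd 247 BF ed 636 CE'
Scanning for matches:
  Match 1: 'DA'
  Match 2: 'FED'
  Match 3: 'BF'
  Match 4: 'CE'
Total matches: 4

4


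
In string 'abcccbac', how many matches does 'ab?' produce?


Pattern 'ab?' matches 'a' optionally followed by 'b'.
String: 'abcccbac'
Scanning left to right for 'a' then checking next char:
  Match 1: 'ab' (a followed by b)
  Match 2: 'a' (a not followed by b)
Total matches: 2

2


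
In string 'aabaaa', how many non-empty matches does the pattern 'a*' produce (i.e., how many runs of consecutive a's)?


Pattern 'a*' matches zero or more a's. We want non-empty runs of consecutive a's.
String: 'aabaaa'
Walking through the string to find runs of a's:
  Run 1: positions 0-1 -> 'aa'
  Run 2: positions 3-5 -> 'aaa'
Non-empty runs found: ['aa', 'aaa']
Count: 2

2


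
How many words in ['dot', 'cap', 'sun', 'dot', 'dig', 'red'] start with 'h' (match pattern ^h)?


Pattern ^h anchors to start of word. Check which words begin with 'h':
  'dot' -> no
  'cap' -> no
  'sun' -> no
  'dot' -> no
  'dig' -> no
  'red' -> no
Matching words: []
Count: 0

0


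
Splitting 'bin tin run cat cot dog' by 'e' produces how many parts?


Splitting by 'e' breaks the string at each occurrence of the separator.
Text: 'bin tin run cat cot dog'
Parts after split:
  Part 1: 'bin tin run cat cot dog'
Total parts: 1

1


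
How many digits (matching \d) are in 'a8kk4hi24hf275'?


\d matches any digit 0-9.
Scanning 'a8kk4hi24hf275':
  pos 1: '8' -> DIGIT
  pos 4: '4' -> DIGIT
  pos 7: '2' -> DIGIT
  pos 8: '4' -> DIGIT
  pos 11: '2' -> DIGIT
  pos 12: '7' -> DIGIT
  pos 13: '5' -> DIGIT
Digits found: ['8', '4', '2', '4', '2', '7', '5']
Total: 7

7


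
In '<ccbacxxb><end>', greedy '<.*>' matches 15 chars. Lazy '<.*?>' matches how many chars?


Greedy '<.*>' tries to match as MUCH as possible.
Lazy '<.*?>' tries to match as LITTLE as possible.

String: '<ccbacxxb><end>'
Greedy '<.*>' starts at first '<' and extends to the LAST '>': '<ccbacxxb><end>' (15 chars)
Lazy '<.*?>' starts at first '<' and stops at the FIRST '>': '<ccbacxxb>' (10 chars)

10


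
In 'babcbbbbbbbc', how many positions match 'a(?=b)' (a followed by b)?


Lookahead 'a(?=b)' matches 'a' only when followed by 'b'.
String: 'babcbbbbbbbc'
Checking each position where char is 'a':
  pos 1: 'a' -> MATCH (next='b')
Matching positions: [1]
Count: 1

1


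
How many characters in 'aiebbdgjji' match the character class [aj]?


Character class [aj] matches any of: {a, j}
Scanning string 'aiebbdgjji' character by character:
  pos 0: 'a' -> MATCH
  pos 1: 'i' -> no
  pos 2: 'e' -> no
  pos 3: 'b' -> no
  pos 4: 'b' -> no
  pos 5: 'd' -> no
  pos 6: 'g' -> no
  pos 7: 'j' -> MATCH
  pos 8: 'j' -> MATCH
  pos 9: 'i' -> no
Total matches: 3

3


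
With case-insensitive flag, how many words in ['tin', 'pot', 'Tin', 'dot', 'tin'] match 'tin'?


Case-insensitive matching: compare each word's lowercase form to 'tin'.
  'tin' -> lower='tin' -> MATCH
  'pot' -> lower='pot' -> no
  'Tin' -> lower='tin' -> MATCH
  'dot' -> lower='dot' -> no
  'tin' -> lower='tin' -> MATCH
Matches: ['tin', 'Tin', 'tin']
Count: 3

3


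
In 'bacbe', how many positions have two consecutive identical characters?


Looking for consecutive identical characters in 'bacbe':
  pos 0-1: 'b' vs 'a' -> different
  pos 1-2: 'a' vs 'c' -> different
  pos 2-3: 'c' vs 'b' -> different
  pos 3-4: 'b' vs 'e' -> different
Consecutive identical pairs: []
Count: 0

0


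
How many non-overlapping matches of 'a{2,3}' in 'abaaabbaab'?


Pattern 'a{2,3}' matches between 2 and 3 consecutive a's (greedy).
String: 'abaaabbaab'
Finding runs of a's and applying greedy matching:
  Run at pos 0: 'a' (length 1)
  Run at pos 2: 'aaa' (length 3)
  Run at pos 7: 'aa' (length 2)
Matches: ['aaa', 'aa']
Count: 2

2


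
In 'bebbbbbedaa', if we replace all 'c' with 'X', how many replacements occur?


re.sub('c', 'X', text) replaces every occurrence of 'c' with 'X'.
Text: 'bebbbbbedaa'
Scanning for 'c':
Total replacements: 0

0


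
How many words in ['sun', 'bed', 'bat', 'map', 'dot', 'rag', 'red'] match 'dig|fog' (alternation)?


Alternation 'dig|fog' matches either 'dig' or 'fog'.
Checking each word:
  'sun' -> no
  'bed' -> no
  'bat' -> no
  'map' -> no
  'dot' -> no
  'rag' -> no
  'red' -> no
Matches: []
Count: 0

0


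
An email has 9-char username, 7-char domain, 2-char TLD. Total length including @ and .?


An email address has format: username@domain.tld
Username length: 9
'@' character: 1
Domain length: 7
'.' character: 1
TLD length: 2
Total = 9 + 1 + 7 + 1 + 2 = 20

20


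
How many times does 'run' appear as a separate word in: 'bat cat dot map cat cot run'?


Scanning each word for exact match 'run':
  Word 1: 'bat' -> no
  Word 2: 'cat' -> no
  Word 3: 'dot' -> no
  Word 4: 'map' -> no
  Word 5: 'cat' -> no
  Word 6: 'cot' -> no
  Word 7: 'run' -> MATCH
Total matches: 1

1


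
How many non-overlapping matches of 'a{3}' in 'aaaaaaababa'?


Pattern 'a{3}' matches exactly 3 consecutive a's (greedy, non-overlapping).
String: 'aaaaaaababa'
Scanning for runs of a's:
  Run at pos 0: 'aaaaaaa' (length 7) -> 2 match(es)
  Run at pos 8: 'a' (length 1) -> 0 match(es)
  Run at pos 10: 'a' (length 1) -> 0 match(es)
Matches found: ['aaa', 'aaa']
Total: 2

2


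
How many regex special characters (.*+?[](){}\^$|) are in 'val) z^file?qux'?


Regex special characters are: . * + ? [ ] ( ) { } \ ^ $ |
Scanning 'val) z^file?qux':
  pos 3: ')' -> SPECIAL
  pos 6: '^' -> SPECIAL
  pos 11: '?' -> SPECIAL
Special chars found: [')', '^', '?']
Total: 3

3


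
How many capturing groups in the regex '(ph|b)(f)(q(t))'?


To count capturing groups, count each '(' that starts a group.
Pattern: '(ph|b)(f)(q(t))'
Walking through the pattern:
  Position 0: '(' -> group #1
  Position 6: '(' -> group #2
  Position 9: '(' -> group #3
  Position 11: '(' -> group #4
Total capturing groups: 4

4


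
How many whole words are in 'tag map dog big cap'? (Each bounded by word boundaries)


Word boundaries (\b) mark the start/end of each word.
Text: 'tag map dog big cap'
Splitting by whitespace:
  Word 1: 'tag'
  Word 2: 'map'
  Word 3: 'dog'
  Word 4: 'big'
  Word 5: 'cap'
Total whole words: 5

5


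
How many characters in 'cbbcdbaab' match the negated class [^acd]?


Negated class [^acd] matches any char NOT in {a, c, d}
Scanning 'cbbcdbaab':
  pos 0: 'c' -> no (excluded)
  pos 1: 'b' -> MATCH
  pos 2: 'b' -> MATCH
  pos 3: 'c' -> no (excluded)
  pos 4: 'd' -> no (excluded)
  pos 5: 'b' -> MATCH
  pos 6: 'a' -> no (excluded)
  pos 7: 'a' -> no (excluded)
  pos 8: 'b' -> MATCH
Total matches: 4

4


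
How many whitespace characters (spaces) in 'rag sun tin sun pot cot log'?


\s matches whitespace characters (spaces, tabs, etc.).
Text: 'rag sun tin sun pot cot log'
This text has 7 words separated by spaces.
Number of spaces = number of words - 1 = 7 - 1 = 6

6


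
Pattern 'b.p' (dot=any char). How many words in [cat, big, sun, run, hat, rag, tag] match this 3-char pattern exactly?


Pattern 'b.p' means: starts with 'b', any single char, ends with 'p'.
Checking each word (must be exactly 3 chars):
  'cat' (len=3): no
  'big' (len=3): no
  'sun' (len=3): no
  'run' (len=3): no
  'hat' (len=3): no
  'rag' (len=3): no
  'tag' (len=3): no
Matching words: []
Total: 0

0


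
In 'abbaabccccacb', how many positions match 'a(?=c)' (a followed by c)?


Lookahead 'a(?=c)' matches 'a' only when followed by 'c'.
String: 'abbaabccccacb'
Checking each position where char is 'a':
  pos 0: 'a' -> no (next='b')
  pos 3: 'a' -> no (next='a')
  pos 4: 'a' -> no (next='b')
  pos 10: 'a' -> MATCH (next='c')
Matching positions: [10]
Count: 1

1


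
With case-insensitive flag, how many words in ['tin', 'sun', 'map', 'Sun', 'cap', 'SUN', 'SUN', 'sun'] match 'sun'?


Case-insensitive matching: compare each word's lowercase form to 'sun'.
  'tin' -> lower='tin' -> no
  'sun' -> lower='sun' -> MATCH
  'map' -> lower='map' -> no
  'Sun' -> lower='sun' -> MATCH
  'cap' -> lower='cap' -> no
  'SUN' -> lower='sun' -> MATCH
  'SUN' -> lower='sun' -> MATCH
  'sun' -> lower='sun' -> MATCH
Matches: ['sun', 'Sun', 'SUN', 'SUN', 'sun']
Count: 5

5


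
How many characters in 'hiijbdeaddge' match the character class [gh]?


Character class [gh] matches any of: {g, h}
Scanning string 'hiijbdeaddge' character by character:
  pos 0: 'h' -> MATCH
  pos 1: 'i' -> no
  pos 2: 'i' -> no
  pos 3: 'j' -> no
  pos 4: 'b' -> no
  pos 5: 'd' -> no
  pos 6: 'e' -> no
  pos 7: 'a' -> no
  pos 8: 'd' -> no
  pos 9: 'd' -> no
  pos 10: 'g' -> MATCH
  pos 11: 'e' -> no
Total matches: 2

2


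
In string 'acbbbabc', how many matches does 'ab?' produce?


Pattern 'ab?' matches 'a' optionally followed by 'b'.
String: 'acbbbabc'
Scanning left to right for 'a' then checking next char:
  Match 1: 'a' (a not followed by b)
  Match 2: 'ab' (a followed by b)
Total matches: 2

2


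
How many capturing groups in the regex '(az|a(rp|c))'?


To count capturing groups, count each '(' that starts a group.
Pattern: '(az|a(rp|c))'
Walking through the pattern:
  Position 0: '(' -> group #1
  Position 5: '(' -> group #2
Total capturing groups: 2

2


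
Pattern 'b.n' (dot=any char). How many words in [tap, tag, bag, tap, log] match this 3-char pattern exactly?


Pattern 'b.n' means: starts with 'b', any single char, ends with 'n'.
Checking each word (must be exactly 3 chars):
  'tap' (len=3): no
  'tag' (len=3): no
  'bag' (len=3): no
  'tap' (len=3): no
  'log' (len=3): no
Matching words: []
Total: 0

0


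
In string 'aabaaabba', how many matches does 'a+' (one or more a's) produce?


Pattern 'a+' matches one or more consecutive a's.
String: 'aabaaabba'
Scanning for runs of a:
  Match 1: 'aa' (length 2)
  Match 2: 'aaa' (length 3)
  Match 3: 'a' (length 1)
Total matches: 3

3


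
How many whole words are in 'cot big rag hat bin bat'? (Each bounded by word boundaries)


Word boundaries (\b) mark the start/end of each word.
Text: 'cot big rag hat bin bat'
Splitting by whitespace:
  Word 1: 'cot'
  Word 2: 'big'
  Word 3: 'rag'
  Word 4: 'hat'
  Word 5: 'bin'
  Word 6: 'bat'
Total whole words: 6

6


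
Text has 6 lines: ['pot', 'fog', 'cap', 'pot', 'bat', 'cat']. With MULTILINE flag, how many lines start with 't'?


With MULTILINE flag, ^ matches the start of each line.
Lines: ['pot', 'fog', 'cap', 'pot', 'bat', 'cat']
Checking which lines start with 't':
  Line 1: 'pot' -> no
  Line 2: 'fog' -> no
  Line 3: 'cap' -> no
  Line 4: 'pot' -> no
  Line 5: 'bat' -> no
  Line 6: 'cat' -> no
Matching lines: []
Count: 0

0


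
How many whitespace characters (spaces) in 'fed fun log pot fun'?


\s matches whitespace characters (spaces, tabs, etc.).
Text: 'fed fun log pot fun'
This text has 5 words separated by spaces.
Number of spaces = number of words - 1 = 5 - 1 = 4

4


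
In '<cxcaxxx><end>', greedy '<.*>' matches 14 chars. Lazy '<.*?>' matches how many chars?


Greedy '<.*>' tries to match as MUCH as possible.
Lazy '<.*?>' tries to match as LITTLE as possible.

String: '<cxcaxxx><end>'
Greedy '<.*>' starts at first '<' and extends to the LAST '>': '<cxcaxxx><end>' (14 chars)
Lazy '<.*?>' starts at first '<' and stops at the FIRST '>': '<cxcaxxx>' (9 chars)

9


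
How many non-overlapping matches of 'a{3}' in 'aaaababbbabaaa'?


Pattern 'a{3}' matches exactly 3 consecutive a's (greedy, non-overlapping).
String: 'aaaababbbabaaa'
Scanning for runs of a's:
  Run at pos 0: 'aaaa' (length 4) -> 1 match(es)
  Run at pos 5: 'a' (length 1) -> 0 match(es)
  Run at pos 9: 'a' (length 1) -> 0 match(es)
  Run at pos 11: 'aaa' (length 3) -> 1 match(es)
Matches found: ['aaa', 'aaa']
Total: 2

2


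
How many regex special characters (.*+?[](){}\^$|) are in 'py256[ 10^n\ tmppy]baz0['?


Regex special characters are: . * + ? [ ] ( ) { } \ ^ $ |
Scanning 'py256[ 10^n\ tmppy]baz0[':
  pos 5: '[' -> SPECIAL
  pos 9: '^' -> SPECIAL
  pos 11: '\' -> SPECIAL
  pos 18: ']' -> SPECIAL
  pos 23: '[' -> SPECIAL
Special chars found: ['[', '^', '\\', ']', '[']
Total: 5

5


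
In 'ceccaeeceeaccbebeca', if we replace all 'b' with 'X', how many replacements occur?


re.sub('b', 'X', text) replaces every occurrence of 'b' with 'X'.
Text: 'ceccaeeceeaccbebeca'
Scanning for 'b':
  pos 13: 'b' -> replacement #1
  pos 15: 'b' -> replacement #2
Total replacements: 2

2


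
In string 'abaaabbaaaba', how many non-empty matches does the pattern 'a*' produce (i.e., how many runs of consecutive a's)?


Pattern 'a*' matches zero or more a's. We want non-empty runs of consecutive a's.
String: 'abaaabbaaaba'
Walking through the string to find runs of a's:
  Run 1: positions 0-0 -> 'a'
  Run 2: positions 2-4 -> 'aaa'
  Run 3: positions 7-9 -> 'aaa'
  Run 4: positions 11-11 -> 'a'
Non-empty runs found: ['a', 'aaa', 'aaa', 'a']
Count: 4

4


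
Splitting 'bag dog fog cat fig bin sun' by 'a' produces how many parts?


Splitting by 'a' breaks the string at each occurrence of the separator.
Text: 'bag dog fog cat fig bin sun'
Parts after split:
  Part 1: 'b'
  Part 2: 'g dog fog c'
  Part 3: 't fig bin sun'
Total parts: 3

3


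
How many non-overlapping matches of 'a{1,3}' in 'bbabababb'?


Pattern 'a{1,3}' matches between 1 and 3 consecutive a's (greedy).
String: 'bbabababb'
Finding runs of a's and applying greedy matching:
  Run at pos 2: 'a' (length 1)
  Run at pos 4: 'a' (length 1)
  Run at pos 6: 'a' (length 1)
Matches: ['a', 'a', 'a']
Count: 3

3


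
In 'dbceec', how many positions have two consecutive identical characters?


Looking for consecutive identical characters in 'dbceec':
  pos 0-1: 'd' vs 'b' -> different
  pos 1-2: 'b' vs 'c' -> different
  pos 2-3: 'c' vs 'e' -> different
  pos 3-4: 'e' vs 'e' -> MATCH ('ee')
  pos 4-5: 'e' vs 'c' -> different
Consecutive identical pairs: ['ee']
Count: 1

1


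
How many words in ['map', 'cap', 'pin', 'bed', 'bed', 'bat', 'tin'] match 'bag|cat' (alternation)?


Alternation 'bag|cat' matches either 'bag' or 'cat'.
Checking each word:
  'map' -> no
  'cap' -> no
  'pin' -> no
  'bed' -> no
  'bed' -> no
  'bat' -> no
  'tin' -> no
Matches: []
Count: 0

0


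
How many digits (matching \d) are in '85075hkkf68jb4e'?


\d matches any digit 0-9.
Scanning '85075hkkf68jb4e':
  pos 0: '8' -> DIGIT
  pos 1: '5' -> DIGIT
  pos 2: '0' -> DIGIT
  pos 3: '7' -> DIGIT
  pos 4: '5' -> DIGIT
  pos 9: '6' -> DIGIT
  pos 10: '8' -> DIGIT
  pos 13: '4' -> DIGIT
Digits found: ['8', '5', '0', '7', '5', '6', '8', '4']
Total: 8

8


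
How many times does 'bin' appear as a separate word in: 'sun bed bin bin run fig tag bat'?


Scanning each word for exact match 'bin':
  Word 1: 'sun' -> no
  Word 2: 'bed' -> no
  Word 3: 'bin' -> MATCH
  Word 4: 'bin' -> MATCH
  Word 5: 'run' -> no
  Word 6: 'fig' -> no
  Word 7: 'tag' -> no
  Word 8: 'bat' -> no
Total matches: 2

2


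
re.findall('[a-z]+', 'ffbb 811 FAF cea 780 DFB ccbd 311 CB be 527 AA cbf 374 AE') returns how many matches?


Pattern '[a-z]+' finds one or more lowercase letters.
Text: 'ffbb 811 FAF cea 780 DFB ccbd 311 CB be 527 AA cbf 374 AE'
Scanning for matches:
  Match 1: 'ffbb'
  Match 2: 'cea'
  Match 3: 'ccbd'
  Match 4: 'be'
  Match 5: 'cbf'
Total matches: 5

5


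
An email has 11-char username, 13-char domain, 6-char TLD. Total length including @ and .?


An email address has format: username@domain.tld
Username length: 11
'@' character: 1
Domain length: 13
'.' character: 1
TLD length: 6
Total = 11 + 1 + 13 + 1 + 6 = 32

32


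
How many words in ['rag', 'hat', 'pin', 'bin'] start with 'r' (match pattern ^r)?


Pattern ^r anchors to start of word. Check which words begin with 'r':
  'rag' -> MATCH (starts with 'r')
  'hat' -> no
  'pin' -> no
  'bin' -> no
Matching words: ['rag']
Count: 1

1


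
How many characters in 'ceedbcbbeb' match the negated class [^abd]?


Negated class [^abd] matches any char NOT in {a, b, d}
Scanning 'ceedbcbbeb':
  pos 0: 'c' -> MATCH
  pos 1: 'e' -> MATCH
  pos 2: 'e' -> MATCH
  pos 3: 'd' -> no (excluded)
  pos 4: 'b' -> no (excluded)
  pos 5: 'c' -> MATCH
  pos 6: 'b' -> no (excluded)
  pos 7: 'b' -> no (excluded)
  pos 8: 'e' -> MATCH
  pos 9: 'b' -> no (excluded)
Total matches: 5

5


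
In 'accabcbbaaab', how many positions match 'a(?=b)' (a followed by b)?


Lookahead 'a(?=b)' matches 'a' only when followed by 'b'.
String: 'accabcbbaaab'
Checking each position where char is 'a':
  pos 0: 'a' -> no (next='c')
  pos 3: 'a' -> MATCH (next='b')
  pos 8: 'a' -> no (next='a')
  pos 9: 'a' -> no (next='a')
  pos 10: 'a' -> MATCH (next='b')
Matching positions: [3, 10]
Count: 2

2


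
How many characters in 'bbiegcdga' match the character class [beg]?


Character class [beg] matches any of: {b, e, g}
Scanning string 'bbiegcdga' character by character:
  pos 0: 'b' -> MATCH
  pos 1: 'b' -> MATCH
  pos 2: 'i' -> no
  pos 3: 'e' -> MATCH
  pos 4: 'g' -> MATCH
  pos 5: 'c' -> no
  pos 6: 'd' -> no
  pos 7: 'g' -> MATCH
  pos 8: 'a' -> no
Total matches: 5

5


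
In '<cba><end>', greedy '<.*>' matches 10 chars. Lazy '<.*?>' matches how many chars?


Greedy '<.*>' tries to match as MUCH as possible.
Lazy '<.*?>' tries to match as LITTLE as possible.

String: '<cba><end>'
Greedy '<.*>' starts at first '<' and extends to the LAST '>': '<cba><end>' (10 chars)
Lazy '<.*?>' starts at first '<' and stops at the FIRST '>': '<cba>' (5 chars)

5


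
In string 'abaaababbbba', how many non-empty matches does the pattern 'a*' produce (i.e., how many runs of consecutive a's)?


Pattern 'a*' matches zero or more a's. We want non-empty runs of consecutive a's.
String: 'abaaababbbba'
Walking through the string to find runs of a's:
  Run 1: positions 0-0 -> 'a'
  Run 2: positions 2-4 -> 'aaa'
  Run 3: positions 6-6 -> 'a'
  Run 4: positions 11-11 -> 'a'
Non-empty runs found: ['a', 'aaa', 'a', 'a']
Count: 4

4


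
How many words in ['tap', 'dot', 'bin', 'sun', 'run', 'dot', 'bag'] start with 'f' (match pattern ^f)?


Pattern ^f anchors to start of word. Check which words begin with 'f':
  'tap' -> no
  'dot' -> no
  'bin' -> no
  'sun' -> no
  'run' -> no
  'dot' -> no
  'bag' -> no
Matching words: []
Count: 0

0
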